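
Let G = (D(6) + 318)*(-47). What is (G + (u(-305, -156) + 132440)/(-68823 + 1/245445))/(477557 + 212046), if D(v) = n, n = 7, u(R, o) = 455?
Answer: -258061908762625/11648954023750102 ≈ -0.022153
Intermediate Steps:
D(v) = 7
G = -15275 (G = (7 + 318)*(-47) = 325*(-47) = -15275)
(G + (u(-305, -156) + 132440)/(-68823 + 1/245445))/(477557 + 212046) = (-15275 + (455 + 132440)/(-68823 + 1/245445))/(477557 + 212046) = (-15275 + 132895/(-68823 + 1/245445))/689603 = (-15275 + 132895/(-16892261234/245445))*(1/689603) = (-15275 + 132895*(-245445/16892261234))*(1/689603) = (-15275 - 32618413275/16892261234)*(1/689603) = -258061908762625/16892261234*1/689603 = -258061908762625/11648954023750102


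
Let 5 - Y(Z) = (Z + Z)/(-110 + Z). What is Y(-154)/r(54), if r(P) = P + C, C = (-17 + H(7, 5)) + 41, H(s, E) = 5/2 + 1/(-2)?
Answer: 23/480 ≈ 0.047917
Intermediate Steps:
H(s, E) = 2 (H(s, E) = 5*(½) + 1*(-½) = 5/2 - ½ = 2)
C = 26 (C = (-17 + 2) + 41 = -15 + 41 = 26)
Y(Z) = 5 - 2*Z/(-110 + Z) (Y(Z) = 5 - (Z + Z)/(-110 + Z) = 5 - 2*Z/(-110 + Z))
r(P) = 26 + P (r(P) = P + 26 = 26 + P)
Y(-154)/r(54) = ((-550 + 3*(-154))/(-110 - 154))/(26 + 54) = ((-550 - 462)/(-264))/80 = -1/264*(-1012)*(1/80) = (23/6)*(1/80) = 23/480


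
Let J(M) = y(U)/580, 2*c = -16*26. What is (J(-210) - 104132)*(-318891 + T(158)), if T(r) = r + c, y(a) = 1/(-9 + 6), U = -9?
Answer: 57788818047821/1740 ≈ 3.3212e+10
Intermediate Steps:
y(a) = -1/3 (y(a) = 1/(-3) = -1/3)
c = -208 (c = (-16*26)/2 = (1/2)*(-416) = -208)
J(M) = -1/1740 (J(M) = -1/3/580 = -1/3*1/580 = -1/1740)
T(r) = -208 + r (T(r) = r - 208 = -208 + r)
(J(-210) - 104132)*(-318891 + T(158)) = (-1/1740 - 104132)*(-318891 + (-208 + 158)) = -181189681*(-318891 - 50)/1740 = -181189681/1740*(-318941) = 57788818047821/1740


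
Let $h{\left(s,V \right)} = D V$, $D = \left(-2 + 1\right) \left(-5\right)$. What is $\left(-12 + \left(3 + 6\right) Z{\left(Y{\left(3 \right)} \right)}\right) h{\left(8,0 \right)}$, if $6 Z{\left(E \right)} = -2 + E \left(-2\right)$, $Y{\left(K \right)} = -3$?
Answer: $0$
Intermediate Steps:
$D = 5$ ($D = \left(-1\right) \left(-5\right) = 5$)
$Z{\left(E \right)} = - \frac{1}{3} - \frac{E}{3}$ ($Z{\left(E \right)} = \frac{-2 + E \left(-2\right)}{6} = \frac{-2 - 2 E}{6} = - \frac{1}{3} - \frac{E}{3}$)
$h{\left(s,V \right)} = 5 V$
$\left(-12 + \left(3 + 6\right) Z{\left(Y{\left(3 \right)} \right)}\right) h{\left(8,0 \right)} = \left(-12 + \left(3 + 6\right) \left(- \frac{1}{3} - -1\right)\right) 5 \cdot 0 = \left(-12 + 9 \left(- \frac{1}{3} + 1\right)\right) 0 = \left(-12 + 9 \cdot \frac{2}{3}\right) 0 = \left(-12 + 6\right) 0 = \left(-6\right) 0 = 0$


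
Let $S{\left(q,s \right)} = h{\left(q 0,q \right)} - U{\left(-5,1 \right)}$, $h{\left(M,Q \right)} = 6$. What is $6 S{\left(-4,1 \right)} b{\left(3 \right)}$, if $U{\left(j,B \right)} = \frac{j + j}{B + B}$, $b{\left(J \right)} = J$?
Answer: $198$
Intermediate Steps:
$U{\left(j,B \right)} = \frac{j}{B}$ ($U{\left(j,B \right)} = \frac{2 j}{2 B} = 2 j \frac{1}{2 B} = \frac{j}{B}$)
$S{\left(q,s \right)} = 11$ ($S{\left(q,s \right)} = 6 - - \frac{5}{1} = 6 - \left(-5\right) 1 = 6 - -5 = 6 + 5 = 11$)
$6 S{\left(-4,1 \right)} b{\left(3 \right)} = 6 \cdot 11 \cdot 3 = 66 \cdot 3 = 198$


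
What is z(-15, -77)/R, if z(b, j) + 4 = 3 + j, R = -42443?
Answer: 78/42443 ≈ 0.0018378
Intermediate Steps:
z(b, j) = -1 + j (z(b, j) = -4 + (3 + j) = -1 + j)
z(-15, -77)/R = (-1 - 77)/(-42443) = -78*(-1/42443) = 78/42443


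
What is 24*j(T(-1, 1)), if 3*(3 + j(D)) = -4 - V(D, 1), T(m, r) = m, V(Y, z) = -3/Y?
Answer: -128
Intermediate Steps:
j(D) = -13/3 + 1/D (j(D) = -3 + (-4 - (-3)/D)/3 = -3 + (-4 + 3/D)/3 = -3 + (-4/3 + 1/D) = -13/3 + 1/D)
24*j(T(-1, 1)) = 24*(-13/3 + 1/(-1)) = 24*(-13/3 - 1) = 24*(-16/3) = -128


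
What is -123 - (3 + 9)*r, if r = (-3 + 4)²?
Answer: -135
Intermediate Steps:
r = 1 (r = 1² = 1)
-123 - (3 + 9)*r = -123 - (3 + 9) = -123 - 12 = -135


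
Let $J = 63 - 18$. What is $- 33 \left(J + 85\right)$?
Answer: $-4290$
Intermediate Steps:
$J = 45$ ($J = 63 - 18 = 45$)
$- 33 \left(J + 85\right) = - 33 \left(45 + 85\right) = \left(-33\right) 130 = -4290$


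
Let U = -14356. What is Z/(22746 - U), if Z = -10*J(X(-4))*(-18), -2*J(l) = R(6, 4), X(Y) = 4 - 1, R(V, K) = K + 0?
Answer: -180/18551 ≈ -0.0097030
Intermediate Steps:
R(V, K) = K
X(Y) = 3
J(l) = -2 (J(l) = -1/2*4 = -2)
Z = -360 (Z = -10*(-2)*(-18) = 20*(-18) = -360)
Z/(22746 - U) = -360/(22746 - 1*(-14356)) = -360/(22746 + 14356) = -360/37102 = -360*1/37102 = -180/18551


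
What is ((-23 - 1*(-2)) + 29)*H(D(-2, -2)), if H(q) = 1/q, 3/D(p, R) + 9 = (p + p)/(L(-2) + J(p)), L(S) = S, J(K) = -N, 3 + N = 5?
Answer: -64/3 ≈ -21.333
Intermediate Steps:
N = 2 (N = -3 + 5 = 2)
J(K) = -2 (J(K) = -1*2 = -2)
D(p, R) = 3/(-9 - p/2) (D(p, R) = 3/(-9 + (p + p)/(-2 - 2)) = 3/(-9 + (2*p)/(-4)) = 3/(-9 + (2*p)*(-¼)) = 3/(-9 - p/2))
H(q) = 1/q
((-23 - 1*(-2)) + 29)*H(D(-2, -2)) = ((-23 - 1*(-2)) + 29)/((-6/(18 - 2))) = ((-23 + 2) + 29)/((-6/16)) = (-21 + 29)/((-6*1/16)) = 8/(-3/8) = 8*(-8/3) = -64/3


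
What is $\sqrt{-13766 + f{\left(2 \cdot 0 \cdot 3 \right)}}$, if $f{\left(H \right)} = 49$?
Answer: $i \sqrt{13717} \approx 117.12 i$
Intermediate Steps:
$\sqrt{-13766 + f{\left(2 \cdot 0 \cdot 3 \right)}} = \sqrt{-13766 + 49} = \sqrt{-13717} = i \sqrt{13717}$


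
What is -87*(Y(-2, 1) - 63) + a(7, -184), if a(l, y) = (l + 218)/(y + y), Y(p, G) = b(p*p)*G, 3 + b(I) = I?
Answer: 1984767/368 ≈ 5393.4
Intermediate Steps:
b(I) = -3 + I
Y(p, G) = G*(-3 + p²) (Y(p, G) = (-3 + p*p)*G = (-3 + p²)*G = G*(-3 + p²))
a(l, y) = (218 + l)/(2*y) (a(l, y) = (218 + l)/((2*y)) = (218 + l)*(1/(2*y)) = (218 + l)/(2*y))
-87*(Y(-2, 1) - 63) + a(7, -184) = -87*(1*(-3 + (-2)²) - 63) + (½)*(218 + 7)/(-184) = -87*(1*(-3 + 4) - 63) + (½)*(-1/184)*225 = -87*(1*1 - 63) - 225/368 = -87*(1 - 63) - 225/368 = -87*(-62) - 225/368 = 5394 - 225/368 = 1984767/368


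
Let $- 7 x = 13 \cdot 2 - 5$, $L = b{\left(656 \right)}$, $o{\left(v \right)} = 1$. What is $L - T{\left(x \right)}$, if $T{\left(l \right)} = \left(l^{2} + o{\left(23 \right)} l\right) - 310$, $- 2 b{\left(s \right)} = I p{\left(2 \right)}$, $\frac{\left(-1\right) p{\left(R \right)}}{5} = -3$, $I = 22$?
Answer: $139$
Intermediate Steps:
$p{\left(R \right)} = 15$ ($p{\left(R \right)} = \left(-5\right) \left(-3\right) = 15$)
$b{\left(s \right)} = -165$ ($b{\left(s \right)} = - \frac{22 \cdot 15}{2} = \left(- \frac{1}{2}\right) 330 = -165$)
$L = -165$
$x = -3$ ($x = - \frac{13 \cdot 2 - 5}{7} = - \frac{26 - 5}{7} = \left(- \frac{1}{7}\right) 21 = -3$)
$T{\left(l \right)} = -310 + l + l^{2}$ ($T{\left(l \right)} = \left(l^{2} + 1 l\right) - 310 = \left(l^{2} + l\right) - 310 = \left(l + l^{2}\right) - 310 = -310 + l + l^{2}$)
$L - T{\left(x \right)} = -165 - \left(-310 - 3 + \left(-3\right)^{2}\right) = -165 - \left(-310 - 3 + 9\right) = -165 - -304 = -165 + 304 = 139$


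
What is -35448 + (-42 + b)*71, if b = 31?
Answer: -36229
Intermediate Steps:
-35448 + (-42 + b)*71 = -35448 + (-42 + 31)*71 = -35448 - 11*71 = -35448 - 781 = -36229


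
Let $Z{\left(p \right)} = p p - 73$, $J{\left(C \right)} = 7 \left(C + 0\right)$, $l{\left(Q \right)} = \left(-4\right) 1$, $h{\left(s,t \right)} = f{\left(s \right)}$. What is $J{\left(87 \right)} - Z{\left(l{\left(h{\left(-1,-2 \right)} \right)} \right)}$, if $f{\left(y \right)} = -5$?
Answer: $666$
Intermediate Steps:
$h{\left(s,t \right)} = -5$
$l{\left(Q \right)} = -4$
$J{\left(C \right)} = 7 C$
$Z{\left(p \right)} = -73 + p^{2}$ ($Z{\left(p \right)} = p^{2} - 73 = -73 + p^{2}$)
$J{\left(87 \right)} - Z{\left(l{\left(h{\left(-1,-2 \right)} \right)} \right)} = 7 \cdot 87 - \left(-73 + \left(-4\right)^{2}\right) = 609 - \left(-73 + 16\right) = 609 - -57 = 609 + 57 = 666$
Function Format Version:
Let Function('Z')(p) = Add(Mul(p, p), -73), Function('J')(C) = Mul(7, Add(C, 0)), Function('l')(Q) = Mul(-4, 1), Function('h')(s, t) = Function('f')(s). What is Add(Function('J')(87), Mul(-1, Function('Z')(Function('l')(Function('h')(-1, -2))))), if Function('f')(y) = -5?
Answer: 666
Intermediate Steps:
Function('h')(s, t) = -5
Function('l')(Q) = -4
Function('J')(C) = Mul(7, C)
Function('Z')(p) = Add(-73, Pow(p, 2)) (Function('Z')(p) = Add(Pow(p, 2), -73) = Add(-73, Pow(p, 2)))
Add(Function('J')(87), Mul(-1, Function('Z')(Function('l')(Function('h')(-1, -2))))) = Add(Mul(7, 87), Mul(-1, Add(-73, Pow(-4, 2)))) = Add(609, Mul(-1, Add(-73, 16))) = Add(609, Mul(-1, -57)) = Add(609, 57) = 666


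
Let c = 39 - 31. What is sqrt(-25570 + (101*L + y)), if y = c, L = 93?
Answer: I*sqrt(16169) ≈ 127.16*I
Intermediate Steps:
c = 8
y = 8
sqrt(-25570 + (101*L + y)) = sqrt(-25570 + (101*93 + 8)) = sqrt(-25570 + (9393 + 8)) = sqrt(-25570 + 9401) = sqrt(-16169) = I*sqrt(16169)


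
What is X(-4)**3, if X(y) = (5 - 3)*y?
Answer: -512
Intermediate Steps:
X(y) = 2*y
X(-4)**3 = (2*(-4))**3 = (-8)**3 = -512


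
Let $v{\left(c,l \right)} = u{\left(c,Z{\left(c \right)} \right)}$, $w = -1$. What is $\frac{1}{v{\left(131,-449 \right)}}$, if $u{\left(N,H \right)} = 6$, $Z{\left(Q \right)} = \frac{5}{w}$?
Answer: $\frac{1}{6} \approx 0.16667$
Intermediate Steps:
$Z{\left(Q \right)} = -5$ ($Z{\left(Q \right)} = \frac{5}{-1} = 5 \left(-1\right) = -5$)
$v{\left(c,l \right)} = 6$
$\frac{1}{v{\left(131,-449 \right)}} = \frac{1}{6}$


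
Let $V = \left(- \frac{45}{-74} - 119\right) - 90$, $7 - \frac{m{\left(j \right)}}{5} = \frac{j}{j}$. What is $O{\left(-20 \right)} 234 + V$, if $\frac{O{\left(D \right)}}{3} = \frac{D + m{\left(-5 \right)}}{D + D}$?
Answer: $- \frac{14204}{37} \approx -383.89$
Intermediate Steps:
$m{\left(j \right)} = 30$ ($m{\left(j \right)} = 35 - 5 \frac{j}{j} = 35 - 5 = 30$)
$O{\left(D \right)} = \frac{3 \left(30 + D\right)}{2 D}$ ($O{\left(D \right)} = 3 \frac{D + 30}{D + D} = 3 \frac{30 + D}{2 D} = \frac{3 \left(30 + D\right)}{2 D}$)
$V = - \frac{15421}{74}$ ($V = \left(\left(-45\right) \left(- \frac{1}{74}\right) - 119\right) - 90 = \left(\frac{45}{74} - 119\right) - 90 = - \frac{8761}{74} - 90 = - \frac{15421}{74} \approx -208.39$)
$O{\left(-20 \right)} 234 + V = \left(\frac{3}{2} + \frac{45}{-20}\right) 234 - \frac{15421}{74} = \left(\frac{3}{2} + 45 \left(- \frac{1}{20}\right)\right) 234 - \frac{15421}{74} = \left(\frac{3}{2} - \frac{9}{4}\right) 234 - \frac{15421}{74} = \left(- \frac{3}{4}\right) 234 - \frac{15421}{74} = - \frac{351}{2} - \frac{15421}{74} = - \frac{14204}{37}$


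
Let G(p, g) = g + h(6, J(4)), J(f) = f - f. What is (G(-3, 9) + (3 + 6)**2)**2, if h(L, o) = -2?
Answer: 7744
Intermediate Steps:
J(f) = 0
G(p, g) = -2 + g (G(p, g) = g - 2 = -2 + g)
(G(-3, 9) + (3 + 6)**2)**2 = ((-2 + 9) + (3 + 6)**2)**2 = (7 + 9**2)**2 = (7 + 81)**2 = 88**2 = 7744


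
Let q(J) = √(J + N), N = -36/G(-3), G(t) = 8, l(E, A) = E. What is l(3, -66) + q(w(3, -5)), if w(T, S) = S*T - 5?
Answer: 3 + 7*I*√2/2 ≈ 3.0 + 4.9497*I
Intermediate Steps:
w(T, S) = -5 + S*T
N = -9/2 (N = -36/8 = -36*⅛ = -9/2 ≈ -4.5000)
q(J) = √(-9/2 + J) (q(J) = √(J - 9/2) = √(-9/2 + J))
l(3, -66) + q(w(3, -5)) = 3 + √(-18 + 4*(-5 - 5*3))/2 = 3 + √(-18 + 4*(-5 - 15))/2 = 3 + √(-18 + 4*(-20))/2 = 3 + √(-18 - 80)/2 = 3 + √(-98)/2 = 3 + (7*I*√2)/2 = 3 + 7*I*√2/2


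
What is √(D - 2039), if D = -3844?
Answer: I*√5883 ≈ 76.701*I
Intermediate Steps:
√(D - 2039) = √(-3844 - 2039) = √(-5883) = I*√5883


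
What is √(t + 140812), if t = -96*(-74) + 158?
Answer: √148074 ≈ 384.80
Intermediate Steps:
t = 7262 (t = 7104 + 158 = 7262)
√(t + 140812) = √(7262 + 140812) = √148074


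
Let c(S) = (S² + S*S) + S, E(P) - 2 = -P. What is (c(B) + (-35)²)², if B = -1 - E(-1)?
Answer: 1570009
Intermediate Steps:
E(P) = 2 - P
B = -4 (B = -1 - (2 - 1*(-1)) = -1 - (2 + 1) = -1 - 1*3 = -1 - 3 = -4)
c(S) = S + 2*S² (c(S) = (S² + S²) + S = 2*S² + S = S + 2*S²)
(c(B) + (-35)²)² = (-4*(1 + 2*(-4)) + (-35)²)² = (-4*(1 - 8) + 1225)² = (-4*(-7) + 1225)² = (28 + 1225)² = 1253² = 1570009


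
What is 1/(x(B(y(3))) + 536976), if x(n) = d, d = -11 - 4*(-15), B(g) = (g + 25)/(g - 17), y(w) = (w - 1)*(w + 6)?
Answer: 1/537025 ≈ 1.8621e-6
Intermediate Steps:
y(w) = (-1 + w)*(6 + w)
B(g) = (25 + g)/(-17 + g)
d = 49 (d = -11 + 60 = 49)
x(n) = 49
1/(x(B(y(3))) + 536976) = 1/(49 + 536976) = 1/537025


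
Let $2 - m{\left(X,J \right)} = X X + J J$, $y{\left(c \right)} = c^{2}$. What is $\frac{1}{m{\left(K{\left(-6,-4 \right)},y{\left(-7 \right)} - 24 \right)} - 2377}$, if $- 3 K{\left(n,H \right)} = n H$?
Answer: $- \frac{1}{3064} \approx -0.00032637$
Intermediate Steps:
$K{\left(n,H \right)} = - \frac{H n}{3}$ ($K{\left(n,H \right)} = - \frac{n H}{3} = - \frac{H n}{3}$)
$m{\left(X,J \right)} = 2 - J^{2} - X^{2}$ ($m{\left(X,J \right)} = 2 - \left(X X + J J\right) = 2 - \left(X^{2} + J^{2}\right) = 2 - \left(J^{2} + X^{2}\right) = 2 - J^{2} - X^{2}$)
$\frac{1}{m{\left(K{\left(-6,-4 \right)},y{\left(-7 \right)} - 24 \right)} - 2377} = \frac{1}{\left(2 - \left(\left(-7\right)^{2} - 24\right)^{2} - \left(\left(- \frac{1}{3}\right) \left(-4\right) \left(-6\right)\right)^{2}\right) - 2377} = \frac{1}{\left(2 - \left(49 - 24\right)^{2} - \left(-8\right)^{2}\right) - 2377} = \frac{1}{\left(2 - 25^{2} - 64\right) - 2377} = \frac{1}{\left(2 - 625 - 64\right) - 2377} = \frac{1}{-687 - 2377} = \frac{1}{-3064} = - \frac{1}{3064}$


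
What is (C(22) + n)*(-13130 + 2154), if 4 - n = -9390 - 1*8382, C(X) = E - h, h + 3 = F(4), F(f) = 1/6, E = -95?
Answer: -582293264/3 ≈ -1.9410e+8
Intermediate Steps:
F(f) = ⅙
h = -17/6 (h = -3 + ⅙ = -17/6 ≈ -2.8333)
C(X) = -553/6 (C(X) = -95 - 1*(-17/6) = -95 + 17/6 = -553/6)
n = 17776 (n = 4 - (-9390 - 1*8382) = 4 - (-9390 - 8382) = 4 - 1*(-17772) = 4 + 17772 = 17776)
(C(22) + n)*(-13130 + 2154) = (-553/6 + 17776)*(-13130 + 2154) = (106103/6)*(-10976) = -582293264/3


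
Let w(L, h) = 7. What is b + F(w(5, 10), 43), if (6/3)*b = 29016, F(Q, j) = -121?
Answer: 14387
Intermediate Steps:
b = 14508 (b = (½)*29016 = 14508)
b + F(w(5, 10), 43) = 14508 - 121 = 14387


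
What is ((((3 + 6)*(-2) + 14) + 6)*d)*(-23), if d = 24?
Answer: -1104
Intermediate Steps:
((((3 + 6)*(-2) + 14) + 6)*d)*(-23) = ((((3 + 6)*(-2) + 14) + 6)*24)*(-23) = (((9*(-2) + 14) + 6)*24)*(-23) = (((-18 + 14) + 6)*24)*(-23) = ((-4 + 6)*24)*(-23) = (2*24)*(-23) = 48*(-23) = -1104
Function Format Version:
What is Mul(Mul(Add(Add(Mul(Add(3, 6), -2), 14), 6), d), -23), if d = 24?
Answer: -1104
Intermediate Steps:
Mul(Mul(Add(Add(Mul(Add(3, 6), -2), 14), 6), d), -23) = Mul(Mul(Add(Add(Mul(Add(3, 6), -2), 14), 6), 24), -23) = Mul(Mul(Add(Add(Mul(9, -2), 14), 6), 24), -23) = Mul(Mul(Add(Add(-18, 14), 6), 24), -23) = Mul(Mul(Add(-4, 6), 24), -23) = Mul(Mul(2, 24), -23) = Mul(48, -23) = -1104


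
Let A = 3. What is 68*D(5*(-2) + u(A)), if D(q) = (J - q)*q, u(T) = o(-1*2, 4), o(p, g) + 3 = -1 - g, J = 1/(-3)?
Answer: -21624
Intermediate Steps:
J = -1/3 ≈ -0.33333
o(p, g) = -4 - g (o(p, g) = -3 + (-1 - g) = -4 - g)
u(T) = -8 (u(T) = -4 - 1*4 = -4 - 4 = -8)
D(q) = q*(-1/3 - q) (D(q) = (-1/3 - q)*q = q*(-1/3 - q))
68*D(5*(-2) + u(A)) = 68*(-(5*(-2) - 8)*(1/3 + (5*(-2) - 8))) = 68*(-(-10 - 8)*(1/3 + (-10 - 8))) = 68*(-1*(-18)*(1/3 - 18)) = 68*(-1*(-18)*(-53/3)) = 68*(-318) = -21624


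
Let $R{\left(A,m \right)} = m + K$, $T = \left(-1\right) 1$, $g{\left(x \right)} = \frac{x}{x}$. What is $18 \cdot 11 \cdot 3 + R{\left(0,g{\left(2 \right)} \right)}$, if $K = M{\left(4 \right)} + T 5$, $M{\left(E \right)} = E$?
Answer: $594$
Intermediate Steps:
$g{\left(x \right)} = 1$
$T = -1$
$K = -1$ ($K = 4 - 5 = -1$)
$R{\left(A,m \right)} = -1 + m$ ($R{\left(A,m \right)} = m - 1 = -1 + m$)
$18 \cdot 11 \cdot 3 + R{\left(0,g{\left(2 \right)} \right)} = 18 \cdot 11 \cdot 3 + \left(-1 + 1\right) = 18 \cdot 33 + 0 = 594 + 0 = 594$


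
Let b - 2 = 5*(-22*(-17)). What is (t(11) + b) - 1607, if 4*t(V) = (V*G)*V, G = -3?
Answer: 697/4 ≈ 174.25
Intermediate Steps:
t(V) = -3*V²/4 (t(V) = ((V*(-3))*V)/4 = ((-3*V)*V)/4 = (-3*V²)/4 = -3*V²/4)
b = 1872 (b = 2 + 5*(-22*(-17)) = 2 + 5*374 = 2 + 1870 = 1872)
(t(11) + b) - 1607 = (-¾*11² + 1872) - 1607 = (-¾*121 + 1872) - 1607 = (-363/4 + 1872) - 1607 = 7125/4 - 1607 = 697/4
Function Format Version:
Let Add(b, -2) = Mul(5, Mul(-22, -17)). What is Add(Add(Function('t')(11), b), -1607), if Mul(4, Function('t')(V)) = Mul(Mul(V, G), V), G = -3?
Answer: Rational(697, 4) ≈ 174.25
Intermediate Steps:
Function('t')(V) = Mul(Rational(-3, 4), Pow(V, 2)) (Function('t')(V) = Mul(Rational(1, 4), Mul(Mul(V, -3), V)) = Mul(Rational(1, 4), Mul(Mul(-3, V), V)) = Mul(Rational(1, 4), Mul(-3, Pow(V, 2))) = Mul(Rational(-3, 4), Pow(V, 2)))
b = 1872 (b = Add(2, Mul(5, Mul(-22, -17))) = Add(2, Mul(5, 374)) = Add(2, 1870) = 1872)
Add(Add(Function('t')(11), b), -1607) = Add(Add(Mul(Rational(-3, 4), Pow(11, 2)), 1872), -1607) = Add(Add(Mul(Rational(-3, 4), 121), 1872), -1607) = Add(Add(Rational(-363, 4), 1872), -1607) = Add(Rational(7125, 4), -1607) = Rational(697, 4)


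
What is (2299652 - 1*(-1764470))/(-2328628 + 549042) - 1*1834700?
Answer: -1632505249161/889793 ≈ -1.8347e+6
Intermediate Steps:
(2299652 - 1*(-1764470))/(-2328628 + 549042) - 1*1834700 = (2299652 + 1764470)/(-1779586) - 1834700 = 4064122*(-1/1779586) - 1834700 = -2032061/889793 - 1834700 = -1632505249161/889793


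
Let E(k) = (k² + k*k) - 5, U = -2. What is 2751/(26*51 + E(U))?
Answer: 917/443 ≈ 2.0700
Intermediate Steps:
E(k) = -5 + 2*k² (E(k) = (k² + k²) - 5 = 2*k² - 5 = -5 + 2*k²)
2751/(26*51 + E(U)) = 2751/(26*51 + (-5 + 2*(-2)²)) = 2751/(1326 + (-5 + 2*4)) = 2751/(1326 + (-5 + 8)) = 2751/(1326 + 3) = 2751/1329 = 2751*(1/1329) = 917/443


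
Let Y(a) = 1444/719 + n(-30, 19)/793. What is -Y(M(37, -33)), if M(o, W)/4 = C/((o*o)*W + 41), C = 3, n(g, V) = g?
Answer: -1123522/570167 ≈ -1.9705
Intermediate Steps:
M(o, W) = 12/(41 + W*o²) (M(o, W) = 4*(3/((o*o)*W + 41)) = 4*(3/(o²*W + 41)) = 4*(3/(W*o² + 41)) = 4*(3/(41 + W*o²)) = 12/(41 + W*o²))
Y(a) = 1123522/570167 (Y(a) = 1444/719 - 30/793 = 1123522/570167)
-Y(M(37, -33)) = -1*1123522/570167 = -1123522/570167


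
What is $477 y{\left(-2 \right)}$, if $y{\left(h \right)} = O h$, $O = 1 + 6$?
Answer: $-6678$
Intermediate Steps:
$O = 7$
$y{\left(h \right)} = 7 h$
$477 y{\left(-2 \right)} = 477 \cdot 7 \left(-2\right) = 477 \left(-14\right) = -6678$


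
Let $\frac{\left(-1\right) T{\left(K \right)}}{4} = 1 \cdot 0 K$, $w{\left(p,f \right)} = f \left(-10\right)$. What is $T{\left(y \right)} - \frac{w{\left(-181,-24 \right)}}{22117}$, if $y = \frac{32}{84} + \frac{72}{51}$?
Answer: $- \frac{240}{22117} \approx -0.010851$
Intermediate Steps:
$y = \frac{640}{357}$ ($y = 32 \cdot \frac{1}{84} + 72 \cdot \frac{1}{51} = \frac{8}{21} + \frac{24}{17} = \frac{640}{357} \approx 1.7927$)
$w{\left(p,f \right)} = - 10 f$
$T{\left(K \right)} = 0$ ($T{\left(K \right)} = - 4 \cdot 1 \cdot 0 K = - 4 \cdot 0 K = \left(-4\right) 0 = 0$)
$T{\left(y \right)} - \frac{w{\left(-181,-24 \right)}}{22117} = 0 - \frac{\left(-10\right) \left(-24\right)}{22117} = 0 - 240 \cdot \frac{1}{22117} = 0 - \frac{240}{22117} = - \frac{240}{22117}$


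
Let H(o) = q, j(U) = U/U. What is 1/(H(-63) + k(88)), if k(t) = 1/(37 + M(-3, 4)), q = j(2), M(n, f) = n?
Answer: 34/35 ≈ 0.97143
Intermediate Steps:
j(U) = 1
q = 1
H(o) = 1
k(t) = 1/34 (k(t) = 1/(37 - 3) = 1/34)
1/(H(-63) + k(88)) = 1/(1 + 1/34) = 1/(35/34) = 34/35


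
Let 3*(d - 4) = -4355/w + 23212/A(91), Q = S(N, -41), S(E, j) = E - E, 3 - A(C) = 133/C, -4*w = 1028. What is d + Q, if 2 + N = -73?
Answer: 6475006/1285 ≈ 5038.9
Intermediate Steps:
w = -257 (w = -1/4*1028 = -257)
N = -75 (N = -2 - 73 = -75)
A(C) = 3 - 133/C
S(E, j) = 0
Q = 0
d = 6475006/1285 (d = 4 + (-4355/(-257) + 23212/(3 - 133/91))/3 = 4 + (-4355*(-1/257) + 23212/(3 - 133*1/91))/3 = 4 + (4355/257 + 23212/(3 - 19/13))/3 = 4 + (4355/257 + 23212/(20/13))/3 = 4 + (4355/257 + 23212*(13/20))/3 = 4 + (4355/257 + 75439/5)/3 = 4 + (1/3)*(19409598/1285) = 4 + 6469866/1285 = 6475006/1285 ≈ 5038.9)
d + Q = 6475006/1285 + 0 = 6475006/1285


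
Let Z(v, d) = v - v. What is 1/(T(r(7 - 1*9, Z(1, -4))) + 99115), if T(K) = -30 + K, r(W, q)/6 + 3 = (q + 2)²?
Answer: 1/99091 ≈ 1.0092e-5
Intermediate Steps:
Z(v, d) = 0
r(W, q) = -18 + 6*(2 + q)² (r(W, q) = -18 + 6*(q + 2)² = -18 + 6*(2 + q)²)
1/(T(r(7 - 1*9, Z(1, -4))) + 99115) = 1/((-30 + (-18 + 6*(2 + 0)²)) + 99115) = 1/((-30 + (-18 + 6*2²)) + 99115) = 1/((-30 + (-18 + 6*4)) + 99115) = 1/((-30 + (-18 + 24)) + 99115) = 1/((-30 + 6) + 99115) = 1/(-24 + 99115) = 1/99091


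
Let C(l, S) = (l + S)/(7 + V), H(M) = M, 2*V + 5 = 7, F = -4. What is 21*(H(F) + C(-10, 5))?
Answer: -777/8 ≈ -97.125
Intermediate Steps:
V = 1 (V = -5/2 + (½)*7 = -5/2 + 7/2 = 1)
C(l, S) = S/8 + l/8 (C(l, S) = (l + S)/(7 + 1) = (S + l)/8 = (S + l)*(⅛) = S/8 + l/8)
21*(H(F) + C(-10, 5)) = 21*(-4 + ((⅛)*5 + (⅛)*(-10))) = 21*(-4 + (5/8 - 5/4)) = 21*(-4 - 5/8) = 21*(-37/8) = -777/8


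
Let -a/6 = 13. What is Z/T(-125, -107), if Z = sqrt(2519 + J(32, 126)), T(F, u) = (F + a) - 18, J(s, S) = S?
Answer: -23*sqrt(5)/221 ≈ -0.23271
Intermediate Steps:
a = -78 (a = -6*13 = -78)
T(F, u) = -96 + F (T(F, u) = (F - 78) - 18 = (-78 + F) - 18 = -96 + F)
Z = 23*sqrt(5) (Z = sqrt(2519 + 126) = sqrt(2645) = 23*sqrt(5) ≈ 51.430)
Z/T(-125, -107) = (23*sqrt(5))/(-96 - 125) = (23*sqrt(5))/(-221) = (23*sqrt(5))*(-1/221) = -23*sqrt(5)/221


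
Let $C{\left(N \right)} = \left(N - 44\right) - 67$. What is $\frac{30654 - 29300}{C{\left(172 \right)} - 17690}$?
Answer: $- \frac{1354}{17629} \approx -0.076805$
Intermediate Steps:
$C{\left(N \right)} = -111 + N$ ($C{\left(N \right)} = \left(-44 + N\right) - 67 = -111 + N$)
$\frac{30654 - 29300}{C{\left(172 \right)} - 17690} = \frac{30654 - 29300}{\left(-111 + 172\right) - 17690} = \frac{1354}{61 - 17690} = \frac{1354}{-17629} = 1354 \left(- \frac{1}{17629}\right) = - \frac{1354}{17629}$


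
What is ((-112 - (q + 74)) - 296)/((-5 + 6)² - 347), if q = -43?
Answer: 439/346 ≈ 1.2688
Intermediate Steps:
((-112 - (q + 74)) - 296)/((-5 + 6)² - 347) = ((-112 - (-43 + 74)) - 296)/((-5 + 6)² - 347) = ((-112 - 1*31) - 296)/(1² - 347) = ((-112 - 31) - 296)/(1 - 347) = (-143 - 296)/(-346) = -439*(-1/346) = 439/346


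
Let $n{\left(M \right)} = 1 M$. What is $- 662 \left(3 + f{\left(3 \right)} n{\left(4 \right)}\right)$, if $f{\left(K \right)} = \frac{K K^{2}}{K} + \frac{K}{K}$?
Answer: $-28466$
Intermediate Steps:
$f{\left(K \right)} = 1 + K^{2}$ ($f{\left(K \right)} = \frac{K^{3}}{K} + 1 = K^{2} + 1 = 1 + K^{2}$)
$n{\left(M \right)} = M$
$- 662 \left(3 + f{\left(3 \right)} n{\left(4 \right)}\right) = - 662 \left(3 + \left(1 + 3^{2}\right) 4\right) = - 662 \left(3 + \left(1 + 9\right) 4\right) = - 662 \left(3 + 10 \cdot 4\right) = - 662 \left(3 + 40\right) = \left(-662\right) 43 = -28466$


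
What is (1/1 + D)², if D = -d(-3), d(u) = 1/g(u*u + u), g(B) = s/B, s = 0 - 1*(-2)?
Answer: 4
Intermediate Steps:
s = 2 (s = 0 + 2 = 2)
g(B) = 2/B
d(u) = u/2 + u²/2 (d(u) = 1/(2/(u*u + u)) = 1/(2/(u² + u)) = 1/(2/(u + u²)) = u/2 + u²/2)
D = -3 (D = -(-3)*(1 - 3)/2 = -(-3)*(-2)/2 = -1*3 = -3)
(1/1 + D)² = (1/1 - 3)² = (1 - 3)² = (-2)² = 4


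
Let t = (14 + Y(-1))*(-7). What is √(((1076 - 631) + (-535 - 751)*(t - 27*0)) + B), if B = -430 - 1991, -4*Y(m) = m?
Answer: √505210/2 ≈ 355.39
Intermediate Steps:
Y(m) = -m/4
t = -399/4 (t = (14 - ¼*(-1))*(-7) = (14 + ¼)*(-7) = (57/4)*(-7) = -399/4 ≈ -99.750)
B = -2421
√(((1076 - 631) + (-535 - 751)*(t - 27*0)) + B) = √(((1076 - 631) + (-535 - 751)*(-399/4 - 27*0)) - 2421) = √((445 - 1286*(-399/4 + 0)) - 2421) = √((445 - 1286*(-399/4)) - 2421) = √((445 + 256557/2) - 2421) = √(257447/2 - 2421) = √(252605/2) = √505210/2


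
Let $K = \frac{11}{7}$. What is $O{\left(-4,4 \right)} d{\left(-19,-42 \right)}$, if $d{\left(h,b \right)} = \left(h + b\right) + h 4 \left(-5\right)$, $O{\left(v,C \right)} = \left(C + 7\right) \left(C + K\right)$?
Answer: $\frac{136851}{7} \approx 19550.0$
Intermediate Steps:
$K = \frac{11}{7}$ ($K = 11 \cdot \frac{1}{7} = \frac{11}{7} \approx 1.5714$)
$O{\left(v,C \right)} = \left(7 + C\right) \left(\frac{11}{7} + C\right)$ ($O{\left(v,C \right)} = \left(C + 7\right) \left(C + \frac{11}{7}\right) = \left(7 + C\right) \left(\frac{11}{7} + C\right)$)
$d{\left(h,b \right)} = b - 19 h$ ($d{\left(h,b \right)} = \left(b + h\right) + 4 h \left(-5\right) = \left(b + h\right) - 20 h = b - 19 h$)
$O{\left(-4,4 \right)} d{\left(-19,-42 \right)} = \left(11 + 4^{2} + \frac{60}{7} \cdot 4\right) \left(-42 - -361\right) = \left(11 + 16 + \frac{240}{7}\right) \left(-42 + 361\right) = \frac{429}{7} \cdot 319 = \frac{136851}{7}$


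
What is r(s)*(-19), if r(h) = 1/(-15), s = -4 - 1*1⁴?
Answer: 19/15 ≈ 1.2667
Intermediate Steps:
s = -5 (s = -4 - 1*1 = -4 - 1 = -5)
r(h) = -1/15
r(s)*(-19) = -1/15*(-19) = 19/15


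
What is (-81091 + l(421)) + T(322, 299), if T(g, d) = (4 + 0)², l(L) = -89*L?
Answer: -118544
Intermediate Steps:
T(g, d) = 16 (T(g, d) = 4² = 16)
(-81091 + l(421)) + T(322, 299) = (-81091 - 89*421) + 16 = (-81091 - 37469) + 16 = -118560 + 16 = -118544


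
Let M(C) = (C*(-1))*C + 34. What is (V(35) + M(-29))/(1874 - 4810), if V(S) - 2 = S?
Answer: 385/1468 ≈ 0.26226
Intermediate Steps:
M(C) = 34 - C² (M(C) = (-C)*C + 34 = -C² + 34 = 34 - C²)
V(S) = 2 + S
(V(35) + M(-29))/(1874 - 4810) = ((2 + 35) + (34 - 1*(-29)²))/(1874 - 4810) = (37 + (34 - 1*841))/(-2936) = (37 + (34 - 841))*(-1/2936) = (37 - 807)*(-1/2936) = -770*(-1/2936) = 385/1468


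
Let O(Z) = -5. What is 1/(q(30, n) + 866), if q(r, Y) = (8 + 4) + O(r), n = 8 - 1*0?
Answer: 1/873 ≈ 0.0011455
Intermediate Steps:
n = 8 (n = 8 + 0 = 8)
q(r, Y) = 7 (q(r, Y) = (8 + 4) - 5 = 12 - 5 = 7)
1/(q(30, n) + 866) = 1/(7 + 866) = 1/873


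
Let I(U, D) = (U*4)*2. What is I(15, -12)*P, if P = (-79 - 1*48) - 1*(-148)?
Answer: 2520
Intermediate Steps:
I(U, D) = 8*U (I(U, D) = (4*U)*2 = 8*U)
P = 21 (P = (-79 - 48) + 148 = -127 + 148 = 21)
I(15, -12)*P = (8*15)*21 = 120*21 = 2520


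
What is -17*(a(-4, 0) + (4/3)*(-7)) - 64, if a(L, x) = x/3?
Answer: 284/3 ≈ 94.667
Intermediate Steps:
a(L, x) = x/3 (a(L, x) = x*(⅓) = x/3)
-17*(a(-4, 0) + (4/3)*(-7)) - 64 = -17*((⅓)*0 + (4/3)*(-7)) - 64 = -17*(0 + (4*(⅓))*(-7)) - 64 = -17*(0 + (4/3)*(-7)) - 64 = -17*(0 - 28/3) - 64 = -17*(-28/3) - 64 = 476/3 - 64 = 284/3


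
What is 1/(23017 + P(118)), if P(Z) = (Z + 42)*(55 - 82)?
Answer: 1/18697 ≈ 5.3485e-5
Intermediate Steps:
P(Z) = -1134 - 27*Z (P(Z) = (42 + Z)*(-27) = -1134 - 27*Z)
1/(23017 + P(118)) = 1/(23017 + (-1134 - 27*118)) = 1/(23017 + (-1134 - 3186)) = 1/(23017 - 4320) = 1/18697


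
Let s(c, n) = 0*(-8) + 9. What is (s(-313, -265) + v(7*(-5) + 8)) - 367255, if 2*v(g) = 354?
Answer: -367069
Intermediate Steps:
v(g) = 177 (v(g) = (1/2)*354 = 177)
s(c, n) = 9 (s(c, n) = 0 + 9 = 9)
(s(-313, -265) + v(7*(-5) + 8)) - 367255 = (9 + 177) - 367255 = 186 - 367255 = -367069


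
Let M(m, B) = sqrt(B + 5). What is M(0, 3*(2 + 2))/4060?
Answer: sqrt(17)/4060 ≈ 0.0010155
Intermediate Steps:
M(m, B) = sqrt(5 + B)
M(0, 3*(2 + 2))/4060 = sqrt(5 + 3*(2 + 2))/4060 = sqrt(5 + 3*4)*(1/4060) = sqrt(5 + 12)*(1/4060) = sqrt(17)*(1/4060) = sqrt(17)/4060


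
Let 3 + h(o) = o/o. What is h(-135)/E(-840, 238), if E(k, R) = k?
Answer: 1/420 ≈ 0.0023810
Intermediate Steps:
h(o) = -2 (h(o) = -3 + o/o = -3 + 1 = -2)
h(-135)/E(-840, 238) = -2/(-840) = -2*(-1/840) = 1/420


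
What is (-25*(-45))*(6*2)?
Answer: 13500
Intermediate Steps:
(-25*(-45))*(6*2) = 1125*12 = 13500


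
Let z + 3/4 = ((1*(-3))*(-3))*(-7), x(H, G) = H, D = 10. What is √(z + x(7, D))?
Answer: I*√227/2 ≈ 7.5333*I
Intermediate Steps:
z = -255/4 (z = -¾ + ((1*(-3))*(-3))*(-7) = -¾ - 3*(-3)*(-7) = -¾ + 9*(-7) = -¾ - 63 = -255/4 ≈ -63.750)
√(z + x(7, D)) = √(-255/4 + 7) = √(-227/4) = I*√227/2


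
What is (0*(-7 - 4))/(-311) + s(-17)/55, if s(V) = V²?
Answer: 289/55 ≈ 5.2545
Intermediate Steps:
(0*(-7 - 4))/(-311) + s(-17)/55 = (0*(-7 - 4))/(-311) + (-17)²/55 = (0*(-11))*(-1/311) + 289*(1/55) = 0*(-1/311) + 289/55 = 0 + 289/55 = 289/55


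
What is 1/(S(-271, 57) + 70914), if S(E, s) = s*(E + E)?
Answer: 1/40020 ≈ 2.4988e-5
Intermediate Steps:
S(E, s) = 2*E*s (S(E, s) = s*(2*E) = 2*E*s)
1/(S(-271, 57) + 70914) = 1/(2*(-271)*57 + 70914) = 1/(-30894 + 70914) = 1/40020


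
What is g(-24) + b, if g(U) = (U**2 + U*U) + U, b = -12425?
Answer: -11297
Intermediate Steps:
g(U) = U + 2*U**2 (g(U) = (U**2 + U**2) + U = 2*U**2 + U = U + 2*U**2)
g(-24) + b = -24*(1 + 2*(-24)) - 12425 = -24*(1 - 48) - 12425 = -24*(-47) - 12425 = 1128 - 12425 = -11297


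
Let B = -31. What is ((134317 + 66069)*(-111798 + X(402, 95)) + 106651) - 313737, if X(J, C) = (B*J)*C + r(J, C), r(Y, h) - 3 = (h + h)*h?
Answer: -256020374196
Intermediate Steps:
r(Y, h) = 3 + 2*h**2 (r(Y, h) = 3 + (h + h)*h = 3 + (2*h)*h = 3 + 2*h**2)
X(J, C) = 3 + 2*C**2 - 31*C*J (X(J, C) = (-31*J)*C + (3 + 2*C**2) = -31*C*J + (3 + 2*C**2) = 3 + 2*C**2 - 31*C*J)
((134317 + 66069)*(-111798 + X(402, 95)) + 106651) - 313737 = ((134317 + 66069)*(-111798 + (3 + 2*95**2 - 31*95*402)) + 106651) - 313737 = (200386*(-111798 + (3 + 2*9025 - 1183890)) + 106651) - 313737 = (200386*(-111798 + (3 + 18050 - 1183890)) + 106651) - 313737 = (200386*(-111798 - 1165837) + 106651) - 313737 = (200386*(-1277635) + 106651) - 313737 = (-256020167110 + 106651) - 313737 = -256020060459 - 313737 = -256020374196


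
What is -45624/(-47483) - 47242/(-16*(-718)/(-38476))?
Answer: 10788696891781/68185588 ≈ 1.5823e+5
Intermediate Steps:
-45624/(-47483) - 47242/(-16*(-718)/(-38476)) = -45624*(-1/47483) - 47242/(11488*(-1/38476)) = 45624/47483 - 47242/(-2872/9619) = 45624/47483 - 47242*(-9619/2872) = 45624/47483 + 227210399/1436 = 10788696891781/68185588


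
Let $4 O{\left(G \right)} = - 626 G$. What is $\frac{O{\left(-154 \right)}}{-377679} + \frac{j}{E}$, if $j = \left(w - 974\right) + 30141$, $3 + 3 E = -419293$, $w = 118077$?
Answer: $- \frac{44234588231}{39589823496} \approx -1.1173$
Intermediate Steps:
$E = - \frac{419296}{3}$ ($E = -1 + \frac{1}{3} \left(-419293\right) = -1 - \frac{419293}{3} = - \frac{419296}{3} \approx -1.3977 \cdot 10^{5}$)
$O{\left(G \right)} = - \frac{313 G}{2}$ ($O{\left(G \right)} = \frac{\left(-626\right) G}{4} = - \frac{313 G}{2}$)
$j = 147244$ ($j = \left(118077 - 974\right) + 30141 = 117103 + 30141 = 147244$)
$\frac{O{\left(-154 \right)}}{-377679} + \frac{j}{E} = \frac{\left(- \frac{313}{2}\right) \left(-154\right)}{-377679} + \frac{147244}{- \frac{419296}{3}} = 24101 \left(- \frac{1}{377679}\right) + 147244 \left(- \frac{3}{419296}\right) = - \frac{24101}{377679} - \frac{110433}{104824} = - \frac{44234588231}{39589823496}$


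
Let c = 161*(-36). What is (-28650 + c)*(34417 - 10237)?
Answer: -832904280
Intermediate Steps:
c = -5796
(-28650 + c)*(34417 - 10237) = (-28650 - 5796)*(34417 - 10237) = -34446*24180 = -832904280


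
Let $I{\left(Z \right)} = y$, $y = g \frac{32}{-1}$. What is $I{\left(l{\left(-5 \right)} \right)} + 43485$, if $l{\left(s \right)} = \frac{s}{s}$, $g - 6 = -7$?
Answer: $43517$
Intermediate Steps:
$g = -1$ ($g = 6 - 7 = -1$)
$l{\left(s \right)} = 1$
$y = 32$ ($y = - \frac{32}{-1} = - 32 \left(-1\right) = \left(-1\right) \left(-32\right) = 32$)
$I{\left(Z \right)} = 32$
$I{\left(l{\left(-5 \right)} \right)} + 43485 = 32 + 43485 = 43517$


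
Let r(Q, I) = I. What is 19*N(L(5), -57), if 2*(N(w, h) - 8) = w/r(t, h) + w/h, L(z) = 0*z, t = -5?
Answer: 152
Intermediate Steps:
L(z) = 0
N(w, h) = 8 + w/h (N(w, h) = 8 + (w/h + w/h)/2 = 8 + (2*w/h)/2 = 8 + w/h)
19*N(L(5), -57) = 19*(8 + 0/(-57)) = 19*(8 + 0*(-1/57)) = 19*(8 + 0) = 19*8 = 152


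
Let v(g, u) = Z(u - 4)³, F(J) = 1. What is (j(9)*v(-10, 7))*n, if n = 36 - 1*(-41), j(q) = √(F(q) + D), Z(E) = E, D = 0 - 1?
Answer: 0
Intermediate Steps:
D = -1
v(g, u) = (-4 + u)³ (v(g, u) = (u - 4)³ = (-4 + u)³)
j(q) = 0 (j(q) = √(1 - 1) = √0 = 0)
n = 77 (n = 36 + 41 = 77)
(j(9)*v(-10, 7))*n = (0*(-4 + 7)³)*77 = (0*3³)*77 = (0*27)*77 = 0*77 = 0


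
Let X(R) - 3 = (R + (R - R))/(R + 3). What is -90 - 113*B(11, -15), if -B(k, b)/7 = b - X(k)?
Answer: -29899/2 ≈ -14950.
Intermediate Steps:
X(R) = 3 + R/(3 + R) (X(R) = 3 + (R + (R - R))/(R + 3) = 3 + (R + 0)/(3 + R) = 3 + R/(3 + R))
B(k, b) = -7*b + 7*(9 + 4*k)/(3 + k) (B(k, b) = -7*(b - (9 + 4*k)/(3 + k)) = -7*b + 7*(9 + 4*k)/(3 + k))
-90 - 113*B(11, -15) = -90 - 791*(9 + 4*11 - 1*(-15)*(3 + 11))/(3 + 11) = -90 - 791*(9 + 44 - 1*(-15)*14)/14 = -90 - 791*(9 + 44 + 210)/14 = -90 - 791*263/14 = -90 - 113*263/2 = -90 - 29719/2 = -29899/2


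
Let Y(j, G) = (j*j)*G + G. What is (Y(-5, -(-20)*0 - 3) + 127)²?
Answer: 2401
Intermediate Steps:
Y(j, G) = G + G*j² (Y(j, G) = j²*G + G = G*j² + G = G + G*j²)
(Y(-5, -(-20)*0 - 3) + 127)² = ((-(-20)*0 - 3)*(1 + (-5)²) + 127)² = ((-4*0 - 3)*(1 + 25) + 127)² = ((0 - 3)*26 + 127)² = (-3*26 + 127)² = (-78 + 127)² = 49² = 2401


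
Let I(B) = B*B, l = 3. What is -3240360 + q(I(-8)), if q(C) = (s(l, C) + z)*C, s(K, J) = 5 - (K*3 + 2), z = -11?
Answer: -3241448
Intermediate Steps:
s(K, J) = 3 - 3*K (s(K, J) = 5 - (3*K + 2) = 5 - (2 + 3*K) = 5 + (-2 - 3*K) = 3 - 3*K)
I(B) = B²
q(C) = -17*C (q(C) = ((3 - 3*3) - 11)*C = ((3 - 9) - 11)*C = (-6 - 11)*C = -17*C)
-3240360 + q(I(-8)) = -3240360 - 17*(-8)² = -3240360 - 17*64 = -3240360 - 1088 = -3241448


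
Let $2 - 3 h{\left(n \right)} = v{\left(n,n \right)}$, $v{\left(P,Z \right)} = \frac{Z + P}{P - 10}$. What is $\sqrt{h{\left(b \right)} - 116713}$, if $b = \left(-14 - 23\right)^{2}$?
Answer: $\frac{i \sqrt{215555031213}}{1359} \approx 341.63 i$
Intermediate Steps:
$b = 1369$ ($b = \left(-37\right)^{2} = 1369$)
$v{\left(P,Z \right)} = \frac{P + Z}{-10 + P}$
$h{\left(n \right)} = \frac{2}{3} - \frac{2 n}{3 \left(-10 + n\right)}$ ($h{\left(n \right)} = \frac{2}{3} - \frac{\frac{1}{-10 + n} \left(n + n\right)}{3} = \frac{2}{3} - \frac{\frac{1}{-10 + n} 2 n}{3} = \frac{2}{3} - \frac{2 n \frac{1}{-10 + n}}{3} = \frac{2}{3} - \frac{2 n}{3 \left(-10 + n\right)}$)
$\sqrt{h{\left(b \right)} - 116713} = \sqrt{- \frac{20}{-30 + 3 \cdot 1369} - 116713} = \sqrt{- \frac{20}{-30 + 4107} + \left(-1032356 + 915643\right)} = \sqrt{- \frac{20}{4077} - 116713} = \sqrt{- \frac{475838921}{4077}} = \frac{i \sqrt{215555031213}}{1359}$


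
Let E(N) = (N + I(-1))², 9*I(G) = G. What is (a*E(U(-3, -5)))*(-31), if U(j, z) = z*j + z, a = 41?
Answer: -10067591/81 ≈ -1.2429e+5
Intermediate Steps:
I(G) = G/9
U(j, z) = z + j*z (U(j, z) = j*z + z = z + j*z)
E(N) = (-⅑ + N)² (E(N) = (N + (⅑)*(-1))² = (N - ⅑)² = (-⅑ + N)²)
(a*E(U(-3, -5)))*(-31) = (41*((-1 + 9*(-5*(1 - 3)))²/81))*(-31) = (41*((-1 + 9*(-5*(-2)))²/81))*(-31) = (41*((-1 + 9*10)²/81))*(-31) = (41*((-1 + 90)²/81))*(-31) = (41*((1/81)*89²))*(-31) = (41*((1/81)*7921))*(-31) = (41*(7921/81))*(-31) = (324761/81)*(-31) = -10067591/81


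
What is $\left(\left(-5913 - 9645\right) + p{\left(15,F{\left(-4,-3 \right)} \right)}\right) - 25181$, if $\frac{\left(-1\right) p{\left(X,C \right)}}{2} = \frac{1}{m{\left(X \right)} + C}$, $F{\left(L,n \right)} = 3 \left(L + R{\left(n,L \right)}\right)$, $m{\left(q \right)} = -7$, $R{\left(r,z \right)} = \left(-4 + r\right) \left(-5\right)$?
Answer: $- \frac{1751778}{43} \approx -40739.0$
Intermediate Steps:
$R{\left(r,z \right)} = 20 - 5 r$
$F{\left(L,n \right)} = 60 - 15 n + 3 L$ ($F{\left(L,n \right)} = 3 \left(L - \left(-20 + 5 n\right)\right) = 3 \left(20 + L - 5 n\right) = 60 - 15 n + 3 L$)
$p{\left(X,C \right)} = - \frac{2}{-7 + C}$
$\left(\left(-5913 - 9645\right) + p{\left(15,F{\left(-4,-3 \right)} \right)}\right) - 25181 = \left(\left(-5913 - 9645\right) - \frac{2}{-7 + \left(60 - -45 + 3 \left(-4\right)\right)}\right) - 25181 = \left(\left(-5913 - 9645\right) - \frac{2}{-7 + \left(60 + 45 - 12\right)}\right) - 25181 = \left(-15558 - \frac{2}{-7 + 93}\right) - 25181 = \left(-15558 - \frac{2}{86}\right) - 25181 = \left(-15558 - \frac{1}{43}\right) - 25181 = - \frac{668995}{43} - 25181 = - \frac{1751778}{43}$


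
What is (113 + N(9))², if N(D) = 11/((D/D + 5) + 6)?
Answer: 1868689/144 ≈ 12977.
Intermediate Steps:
N(D) = 11/12 (N(D) = 11/((1 + 5) + 6) = 11/(6 + 6) = 11/12)
(113 + N(9))² = (113 + 11/12)² = (1367/12)² = 1868689/144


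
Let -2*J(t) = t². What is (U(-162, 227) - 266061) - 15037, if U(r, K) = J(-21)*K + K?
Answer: -661849/2 ≈ -3.3092e+5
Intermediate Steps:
J(t) = -t²/2
U(r, K) = -439*K/2 (U(r, K) = (-½*(-21)²)*K + K = (-½*441)*K + K = -441*K/2 + K = -439*K/2)
(U(-162, 227) - 266061) - 15037 = (-439/2*227 - 266061) - 15037 = (-99653/2 - 266061) - 15037 = -631775/2 - 15037 = -661849/2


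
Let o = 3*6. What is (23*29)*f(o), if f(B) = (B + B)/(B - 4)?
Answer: 12006/7 ≈ 1715.1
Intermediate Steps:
o = 18
f(B) = 2*B/(-4 + B) (f(B) = (2*B)/(-4 + B) = 2*B/(-4 + B))
(23*29)*f(o) = (23*29)*(2*18/(-4 + 18)) = 667*(2*18/14) = 667*(2*18*(1/14)) = 667*(18/7) = 12006/7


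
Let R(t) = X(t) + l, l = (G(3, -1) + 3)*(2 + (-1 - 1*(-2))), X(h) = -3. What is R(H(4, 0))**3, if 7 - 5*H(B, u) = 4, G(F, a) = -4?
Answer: -216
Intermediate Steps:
H(B, u) = 3/5 (H(B, u) = 7/5 - 1/5*4 = 7/5 - 4/5 = 3/5)
l = -3 (l = (-4 + 3)*(2 + (-1 - 1*(-2))) = -(2 + (-1 + 2)) = -(2 + 1) = -1*3 = -3)
R(t) = -6 (R(t) = -3 - 3 = -6)
R(H(4, 0))**3 = (-6)**3 = -216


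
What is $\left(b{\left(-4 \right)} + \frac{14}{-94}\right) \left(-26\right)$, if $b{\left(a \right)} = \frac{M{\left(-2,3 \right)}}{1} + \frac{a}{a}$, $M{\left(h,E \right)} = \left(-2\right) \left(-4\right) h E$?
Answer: $\frac{57616}{47} \approx 1225.9$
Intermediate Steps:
$M{\left(h,E \right)} = 8 E h$
$b{\left(a \right)} = -47$ ($b{\left(a \right)} = \frac{8 \cdot 3 \left(-2\right)}{1} + \frac{a}{a} = \left(-48\right) 1 + 1 = -48 + 1 = -47$)
$\left(b{\left(-4 \right)} + \frac{14}{-94}\right) \left(-26\right) = \left(-47 + \frac{14}{-94}\right) \left(-26\right) = \left(-47 + 14 \left(- \frac{1}{94}\right)\right) \left(-26\right) = \left(-47 - \frac{7}{47}\right) \left(-26\right) = \left(- \frac{2216}{47}\right) \left(-26\right) = \frac{57616}{47}$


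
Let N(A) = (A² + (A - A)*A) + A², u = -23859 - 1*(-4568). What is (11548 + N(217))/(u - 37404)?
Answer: -105726/56695 ≈ -1.8648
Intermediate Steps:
u = -19291 (u = -23859 + 4568 = -19291)
N(A) = 2*A² (N(A) = (A² + 0*A) + A² = (A² + 0) + A² = A² + A² = 2*A²)
(11548 + N(217))/(u - 37404) = (11548 + 2*217²)/(-19291 - 37404) = (11548 + 2*47089)/(-56695) = (11548 + 94178)*(-1/56695) = 105726*(-1/56695) = -105726/56695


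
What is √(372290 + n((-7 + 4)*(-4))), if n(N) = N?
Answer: 7*√7598 ≈ 610.17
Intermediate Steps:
√(372290 + n((-7 + 4)*(-4))) = √(372290 + (-7 + 4)*(-4)) = √(372290 - 3*(-4)) = √(372290 + 12) = √372302 = 7*√7598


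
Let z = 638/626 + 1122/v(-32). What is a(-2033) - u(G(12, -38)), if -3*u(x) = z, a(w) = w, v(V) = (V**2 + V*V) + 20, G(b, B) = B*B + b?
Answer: -179398829/88266 ≈ -2032.5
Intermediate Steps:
G(b, B) = b + B**2 (G(b, B) = B**2 + b = b + B**2)
v(V) = 20 + 2*V**2 (v(V) = (V**2 + V**2) + 20 = 2*V**2 + 20 = 20 + 2*V**2)
z = 45949/29422 (z = 638/626 + 1122/(20 + 2*(-32)**2) = 638*(1/626) + 1122/(20 + 2*1024) = 319/313 + 1122/(20 + 2048) = 319/313 + 1122/2068 = 319/313 + 1122*(1/2068) = 319/313 + 51/94 = 45949/29422 ≈ 1.5617)
u(x) = -45949/88266 (u(x) = -1/3*45949/29422 = -45949/88266)
a(-2033) - u(G(12, -38)) = -2033 - 1*(-45949/88266) = -2033 + 45949/88266 = -179398829/88266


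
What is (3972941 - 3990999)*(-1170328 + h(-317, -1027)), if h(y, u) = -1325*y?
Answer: 13548971574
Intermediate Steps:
(3972941 - 3990999)*(-1170328 + h(-317, -1027)) = (3972941 - 3990999)*(-1170328 - 1325*(-317)) = -18058*(-1170328 + 420025) = -18058*(-750303) = 13548971574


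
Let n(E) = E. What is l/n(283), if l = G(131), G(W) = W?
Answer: 131/283 ≈ 0.46290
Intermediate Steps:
l = 131
l/n(283) = 131/283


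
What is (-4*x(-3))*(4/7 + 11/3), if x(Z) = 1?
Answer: -356/21 ≈ -16.952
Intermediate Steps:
(-4*x(-3))*(4/7 + 11/3) = (-4*1)*(4/7 + 11/3) = -4*(4*(1/7) + 11*(1/3)) = -4*(4/7 + 11/3) = -4*89/21 = -356/21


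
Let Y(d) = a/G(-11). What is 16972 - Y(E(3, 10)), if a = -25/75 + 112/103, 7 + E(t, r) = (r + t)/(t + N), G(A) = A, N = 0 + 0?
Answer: 57688061/3399 ≈ 16972.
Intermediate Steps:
N = 0
E(t, r) = -7 + (r + t)/t (E(t, r) = -7 + (r + t)/(t + 0) = -7 + (r + t)/t)
a = 233/309 (a = -25*1/75 + 112*(1/103) = -⅓ + 112/103 = 233/309 ≈ 0.75405)
Y(d) = -233/3399 (Y(d) = (233/309)/(-11) = (233/309)*(-1/11) = -233/3399)
16972 - Y(E(3, 10)) = 16972 - 1*(-233/3399) = 16972 + 233/3399 = 57688061/3399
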